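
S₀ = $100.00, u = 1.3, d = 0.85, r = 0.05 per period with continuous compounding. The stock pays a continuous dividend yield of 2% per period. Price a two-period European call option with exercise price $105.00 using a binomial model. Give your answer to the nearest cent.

Per-period risk-free factor R = e^0.05 = 1.0513; dividend-adjusted growth = e^(0.05−0.02) = 1.0305.
Risk-neutral probability p = (1.0305 − 0.85)/(1.3 − 0.85) = 0.1805/0.4500 = 0.4010
Terminal stock prices: S_uu = 169, S_ud = 110.5, S_dd = 72.25
Terminal payoffs (S − K): max(64, 0) = 64, max(5.5, 0) = 5.5, max(-32.75, 0) = 0
Node u (S = 130): V_u = e^(−0.05)·[0.4010·64.0000 + 0.5990·5.5000] = 27.5467
Node d (S = 85): V_d = e^(−0.05)·[0.4010·5.5000 + 0.5990·0.0000] = 2.0980
Node 0 (S = 100): V_0 = e^(−0.05)·[0.4010·27.5467 + 0.5990·2.0980] = 11.7032

$11.70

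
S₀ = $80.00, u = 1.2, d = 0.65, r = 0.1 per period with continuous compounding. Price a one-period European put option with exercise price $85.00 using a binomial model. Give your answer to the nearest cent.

$5.15

Risk-neutral probability p = (e^0.1 − 0.65)/(1.2 − 0.65) = 0.4552/0.5500 = 0.8276
Terminal stock prices: S_u = 96, S_d = 52
Terminal payoffs (K − S): max(-11, 0) = 0, max(33, 0) = 33
Node 0 (S = 80): V_0 = e^(−0.1)·[0.8276·0.0000 + 0.1724·33.0000] = 5.1483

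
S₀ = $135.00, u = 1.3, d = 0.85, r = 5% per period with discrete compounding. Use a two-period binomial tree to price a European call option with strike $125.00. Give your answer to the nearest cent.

$29.31

Risk-neutral probability p = (1 + 0.05 − 0.85)/(1.3 − 0.85) = 0.2000/0.4500 = 0.4444
Terminal stock prices: S_uu = 228.2, S_ud = 149.2, S_dd = 97.54
Terminal payoffs (S − K): max(103.2, 0) = 103.2, max(24.17, 0) = 24.17, max(-27.46, 0) = 0
Node u (S = 175.5): V_u = 1/1.05·[0.4444·103.1500 + 0.5556·24.1750] = 56.4524
Node d (S = 114.8): V_d = 1/1.05·[0.4444·24.1750 + 0.5556·0.0000] = 10.2328
Node 0 (S = 135): V_0 = 1/1.05·[0.4444·56.4524 + 0.5556·10.2328] = 29.3094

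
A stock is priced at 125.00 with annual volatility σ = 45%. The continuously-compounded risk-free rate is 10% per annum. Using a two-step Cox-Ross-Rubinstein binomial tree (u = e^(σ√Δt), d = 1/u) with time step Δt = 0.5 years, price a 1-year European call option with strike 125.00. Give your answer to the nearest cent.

CRR parameters: u = e^(σ√Δt) = e^(0.45·√0.5) = 1.3746, d = 1/u = 0.7275
Per-period rate: rΔt = 0.1·0.5 = 0.05, so R = e^0.05 = 1.0513
Risk-neutral probability p = (e^0.05 − 0.7275)/(1.3746 − 0.7275) = 0.3238/0.6472 = 0.5003
Terminal stock prices: S_uu = 236.2, S_ud = 125, S_dd = 66.15
Terminal payoffs (S − K): max(111.2, 0) = 111.2, max(0, 0) = 0, max(-58.85, 0) = 0
Node u (S = 171.8): V_u = e^(−0.05)·[0.5003·111.2073 + 0.4997·0.0000] = 52.9274
Node d (S = 90.93): V_d = e^(−0.05)·[0.5003·0.0000 + 0.4997·0.0000] = 0.0000
Node 0 (S = 125): V_0 = e^(−0.05)·[0.5003·52.9274 + 0.4997·0.0000] = 25.1900

25.19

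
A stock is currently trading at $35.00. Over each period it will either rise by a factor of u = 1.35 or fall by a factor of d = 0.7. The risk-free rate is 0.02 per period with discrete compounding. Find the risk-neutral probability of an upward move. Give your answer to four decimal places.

p = 0.4923

Risk-neutral probability p = (1 + 0.02 − 0.7)/(1.35 − 0.7) = 0.3200/0.6500 = 0.4923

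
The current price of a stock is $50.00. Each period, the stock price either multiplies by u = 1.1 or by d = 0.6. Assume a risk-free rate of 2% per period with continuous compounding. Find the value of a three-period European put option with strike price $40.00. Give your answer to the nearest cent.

Risk-neutral probability p = (e^0.02 − 0.6)/(1.1 − 0.6) = 0.4202/0.5000 = 0.8404
Terminal stock prices: S_uuu = 66.55, S_uud = 36.3, S_udd = 19.8, S_ddd = 10.8
Terminal payoffs (K − S): max(-26.55, 0) = 0, max(3.7, 0) = 3.7, max(20.2, 0) = 20.2, max(29.2, 0) = 29.2
Node uu (S = 60.5): V_uu = e^(−0.02)·[0.8404·0.0000 + 0.1596·3.7000] = 0.5788
Node ud (S = 33): V_ud = e^(−0.02)·[0.8404·3.7000 + 0.1596·20.2000] = 6.2079
Node dd (S = 18): V_dd = e^(−0.02)·[0.8404·20.2000 + 0.1596·29.2000] = 21.2079
Node u (S = 55): V_u = e^(−0.02)·[0.8404·0.5788 + 0.1596·6.2079] = 1.4480
Node d (S = 30): V_d = e^(−0.02)·[0.8404·6.2079 + 0.1596·21.2079] = 8.4316
Node 0 (S = 50): V_0 = e^(−0.02)·[0.8404·1.4480 + 0.1596·8.4316] = 2.5118

$2.51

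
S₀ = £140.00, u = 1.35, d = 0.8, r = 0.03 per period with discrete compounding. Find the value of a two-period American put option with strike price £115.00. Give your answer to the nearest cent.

£8.10

Risk-neutral probability p = (1 + 0.03 − 0.8)/(1.35 − 0.8) = 0.2300/0.5500 = 0.4182
Terminal stock prices: S_uu = 255.2, S_ud = 151.2, S_dd = 89.6
Terminal payoffs (K − S): max(-140.2, 0) = 0, max(-36.2, 0) = 0, max(25.4, 0) = 25.4
Node u (S = 189): continuation = 1/1.03·[0.4182·0.0000 + 0.5818·0.0000] = 0.0000; exercise value = 0.0000 ≤ continuation, so V_u = 0.0000
Node d (S = 112): continuation = 1/1.03·[0.4182·0.0000 + 0.5818·25.4000] = 14.3477; exercise value = 3.0000 ≤ continuation, so V_d = 14.3477
Node 0 (S = 140): continuation = 1/1.03·[0.4182·0.0000 + 0.5818·14.3477] = 8.1046; exercise value = 0.0000 ≤ continuation, so V_0 = 8.1046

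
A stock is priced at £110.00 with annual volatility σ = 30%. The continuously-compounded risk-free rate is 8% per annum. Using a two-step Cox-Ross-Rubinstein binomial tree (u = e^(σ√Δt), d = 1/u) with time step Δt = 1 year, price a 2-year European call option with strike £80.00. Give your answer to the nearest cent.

£45.03

CRR parameters: u = e^(σ√Δt) = e^(0.3·√1) = 1.3499, d = 1/u = 0.7408
Per-period rate: rΔt = 0.08·1 = 0.08, so R = e^0.08 = 1.0833
Risk-neutral probability p = (e^0.08 − 0.7408)/(1.3499 − 0.7408) = 0.3425/0.6090 = 0.5623
Terminal stock prices: S_uu = 200.4, S_ud = 110, S_dd = 60.37
Terminal payoffs (S − K): max(120.4, 0) = 120.4, max(30, 0) = 30, max(-19.63, 0) = 0
Node u (S = 148.5): V_u = e^(−0.08)·[0.5623·120.4331 + 0.4377·30.0000] = 74.6352
Node d (S = 81.49): V_d = e^(−0.08)·[0.5623·30.0000 + 0.4377·0.0000] = 15.5723
Node 0 (S = 110): V_0 = e^(−0.08)·[0.5623·74.6352 + 0.4377·15.5723] = 45.0332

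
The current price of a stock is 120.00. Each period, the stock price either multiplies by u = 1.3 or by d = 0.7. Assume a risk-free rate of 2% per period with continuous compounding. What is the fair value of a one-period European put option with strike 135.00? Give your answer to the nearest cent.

23.31

Risk-neutral probability p = (e^0.02 − 0.7)/(1.3 − 0.7) = 0.3202/0.6000 = 0.5337
Terminal stock prices: S_u = 156, S_d = 84
Terminal payoffs (K − S): max(-21, 0) = 0, max(51, 0) = 51
Node 0 (S = 120): V_0 = e^(−0.02)·[0.5337·0.0000 + 0.4663·51.0000] = 23.3120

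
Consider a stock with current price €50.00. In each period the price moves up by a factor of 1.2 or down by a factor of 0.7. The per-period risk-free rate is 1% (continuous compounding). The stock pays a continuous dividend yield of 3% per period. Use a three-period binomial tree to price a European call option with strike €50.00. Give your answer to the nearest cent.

€6.38

Per-period risk-free factor R = e^0.01 = 1.0101; dividend-adjusted growth = e^(0.01−0.03) = 0.9802.
Risk-neutral probability p = (0.9802 − 0.7)/(1.2 − 0.7) = 0.2802/0.5000 = 0.5604
Terminal stock prices: S_uuu = 86.4, S_uud = 50.4, S_udd = 29.4, S_ddd = 17.15
Terminal payoffs (S − K): max(36.4, 0) = 36.4, max(0.4, 0) = 0.4, max(-20.6, 0) = 0, max(-32.85, 0) = 0
Node uu (S = 72): V_uu = e^(−0.01)·[0.5604·36.4000 + 0.4396·0.4000] = 20.3696
Node ud (S = 42): V_ud = e^(−0.01)·[0.5604·0.4000 + 0.4396·0.0000] = 0.2219
Node dd (S = 24.5): V_dd = e^(−0.01)·[0.5604·0.0000 + 0.4396·0.0000] = 0.0000
Node u (S = 60): V_u = e^(−0.01)·[0.5604·20.3696 + 0.4396·0.2219] = 11.3981
Node d (S = 35): V_d = e^(−0.01)·[0.5604·0.2219 + 0.4396·0.0000] = 0.1231
Node 0 (S = 50): V_0 = e^(−0.01)·[0.5604·11.3981 + 0.4396·0.1231] = 6.3775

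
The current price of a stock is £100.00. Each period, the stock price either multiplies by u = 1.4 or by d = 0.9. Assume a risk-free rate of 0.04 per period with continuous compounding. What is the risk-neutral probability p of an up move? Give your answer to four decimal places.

p = 0.2816

Risk-neutral probability p = (e^0.04 − 0.9)/(1.4 − 0.9) = 0.1408/0.5000 = 0.2816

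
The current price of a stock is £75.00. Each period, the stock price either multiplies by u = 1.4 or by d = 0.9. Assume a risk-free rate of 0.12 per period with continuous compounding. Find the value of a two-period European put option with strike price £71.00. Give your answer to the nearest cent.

£2.39

Risk-neutral probability p = (e^0.12 − 0.9)/(1.4 − 0.9) = 0.2275/0.5000 = 0.4550
Terminal stock prices: S_uu = 147, S_ud = 94.5, S_dd = 60.75
Terminal payoffs (K − S): max(-76, 0) = 0, max(-23.5, 0) = 0, max(10.25, 0) = 10.25
Node u (S = 105): V_u = e^(−0.12)·[0.4550·0.0000 + 0.5450·0.0000] = 0.0000
Node d (S = 67.5): V_d = e^(−0.12)·[0.4550·0.0000 + 0.5450·10.2500] = 4.9546
Node 0 (S = 75): V_0 = e^(−0.12)·[0.4550·0.0000 + 0.5450·4.9546] = 2.3949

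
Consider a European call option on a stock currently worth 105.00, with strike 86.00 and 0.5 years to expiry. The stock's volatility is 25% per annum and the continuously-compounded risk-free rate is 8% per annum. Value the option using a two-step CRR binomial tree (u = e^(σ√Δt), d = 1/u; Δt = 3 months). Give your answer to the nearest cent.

23.20

CRR parameters: u = e^(σ√Δt) = e^(0.25·√0.25) = 1.1331, d = 1/u = 0.8825
Per-period rate: rΔt = 0.08·0.25 = 0.02, so R = e^0.02 = 1.0202
Risk-neutral probability p = (e^0.02 − 0.8825)/(1.1331 − 0.8825) = 0.1377/0.2507 = 0.5494
Terminal stock prices: S_uu = 134.8, S_ud = 105, S_dd = 81.77
Terminal payoffs (S − K): max(48.82, 0) = 48.82, max(19, 0) = 19, max(-4.226, 0) = 0
Node u (S = 119): V_u = e^(−0.02)·[0.5494·48.8227 + 0.4506·19.0000] = 34.6835
Node d (S = 92.66): V_d = e^(−0.02)·[0.5494·19.0000 + 0.4506·0.0000] = 10.2316
Node 0 (S = 105): V_0 = e^(−0.02)·[0.5494·34.6835 + 0.4506·10.2316] = 23.1965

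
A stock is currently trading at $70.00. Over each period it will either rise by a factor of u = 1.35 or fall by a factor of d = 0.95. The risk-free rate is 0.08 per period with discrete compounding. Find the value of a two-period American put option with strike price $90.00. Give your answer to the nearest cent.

Risk-neutral probability p = (1 + 0.08 − 0.95)/(1.35 − 0.95) = 0.1300/0.4000 = 0.3250
Terminal stock prices: S_uu = 127.6, S_ud = 89.77, S_dd = 63.17
Terminal payoffs (K − S): max(-37.58, 0) = 0, max(0.225, 0) = 0.225, max(26.83, 0) = 26.83
Node u (S = 94.5): continuation = 1/1.08·[0.3250·0.0000 + 0.6750·0.2250] = 0.1406; exercise value = 0.0000 ≤ continuation, so V_u = 0.1406
Node d (S = 66.5): continuation = 1/1.08·[0.3250·0.2250 + 0.6750·26.8250] = 16.8333; exercise value = 23.5000 > continuation, so V_d = 23.5000 (exercise)
Node 0 (S = 70): continuation = 1/1.08·[0.3250·0.1406 + 0.6750·23.5000] = 14.7298; exercise value = 20.0000 > continuation, so V_0 = 20.0000 (exercise)

$20.00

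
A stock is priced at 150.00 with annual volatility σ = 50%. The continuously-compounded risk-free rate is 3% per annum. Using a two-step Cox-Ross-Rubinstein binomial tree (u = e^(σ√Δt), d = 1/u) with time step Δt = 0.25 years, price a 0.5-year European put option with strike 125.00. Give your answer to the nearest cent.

10.04

CRR parameters: u = e^(σ√Δt) = e^(0.5·√0.25) = 1.2840, d = 1/u = 0.7788
Per-period rate: rΔt = 0.03·0.25 = 0.0075, so R = e^0.0075 = 1.0075
Risk-neutral probability p = (e^0.0075 − 0.7788)/(1.2840 − 0.7788) = 0.2287/0.5052 = 0.4527
Terminal stock prices: S_uu = 247.3, S_ud = 150, S_dd = 90.98
Terminal payoffs (K − S): max(-122.3, 0) = 0, max(-25, 0) = 0, max(34.02, 0) = 34.02
Node u (S = 192.6): V_u = e^(−0.0075)·[0.4527·0.0000 + 0.5473·0.0000] = 0.0000
Node d (S = 116.8): V_d = e^(−0.0075)·[0.4527·0.0000 + 0.5473·34.0204] = 18.4794
Node 0 (S = 150): V_0 = e^(−0.0075)·[0.4527·0.0000 + 0.5473·18.4794] = 10.0378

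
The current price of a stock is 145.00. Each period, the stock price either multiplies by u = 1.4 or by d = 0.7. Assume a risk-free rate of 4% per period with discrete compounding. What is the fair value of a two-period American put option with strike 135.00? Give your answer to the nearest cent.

16.57

Risk-neutral probability p = (1 + 0.04 − 0.7)/(1.4 − 0.7) = 0.3400/0.7000 = 0.4857
Terminal stock prices: S_uu = 284.2, S_ud = 142.1, S_dd = 71.05
Terminal payoffs (K − S): max(-149.2, 0) = 0, max(-7.1, 0) = 0, max(63.95, 0) = 63.95
Node u (S = 203): continuation = 1/1.04·[0.4857·0.0000 + 0.5143·0.0000] = 0.0000; exercise value = 0.0000 ≤ continuation, so V_u = 0.0000
Node d (S = 101.5): continuation = 1/1.04·[0.4857·0.0000 + 0.5143·63.9500] = 31.6236; exercise value = 33.5000 > continuation, so V_d = 33.5000 (exercise)
Node 0 (S = 145): continuation = 1/1.04·[0.4857·0.0000 + 0.5143·33.5000] = 16.5659; exercise value = 0.0000 ≤ continuation, so V_0 = 16.5659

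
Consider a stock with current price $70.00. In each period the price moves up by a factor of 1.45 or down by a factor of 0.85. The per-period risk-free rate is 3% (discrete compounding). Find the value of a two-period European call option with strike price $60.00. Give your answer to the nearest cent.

$17.80

Risk-neutral probability p = (1 + 0.03 − 0.85)/(1.45 − 0.85) = 0.1800/0.6000 = 0.3000
Terminal stock prices: S_uu = 147.2, S_ud = 86.27, S_dd = 50.57
Terminal payoffs (S − K): max(87.18, 0) = 87.18, max(26.27, 0) = 26.27, max(-9.425, 0) = 0
Node u (S = 101.5): V_u = 1/1.03·[0.3000·87.1750 + 0.7000·26.2750] = 43.2476
Node d (S = 59.5): V_d = 1/1.03·[0.3000·26.2750 + 0.7000·0.0000] = 7.6529
Node 0 (S = 70): V_0 = 1/1.03·[0.3000·43.2476 + 0.7000·7.6529] = 17.7974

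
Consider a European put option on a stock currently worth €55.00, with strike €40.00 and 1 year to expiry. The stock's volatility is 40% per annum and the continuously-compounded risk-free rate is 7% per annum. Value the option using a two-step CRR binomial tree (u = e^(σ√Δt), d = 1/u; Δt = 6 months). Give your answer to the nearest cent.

€2.11

CRR parameters: u = e^(σ√Δt) = e^(0.4·√0.5) = 1.3269, d = 1/u = 0.7536
Per-period rate: rΔt = 0.07·0.5 = 0.035, so R = e^0.035 = 1.0356
Risk-neutral probability p = (e^0.035 − 0.7536)/(1.3269 − 0.7536) = 0.2820/0.5733 = 0.4919
Terminal stock prices: S_uu = 96.84, S_ud = 55, S_dd = 31.24
Terminal payoffs (K − S): max(-56.84, 0) = 0, max(-15, 0) = 0, max(8.762, 0) = 8.762
Node u (S = 72.98): V_u = e^(−0.035)·[0.4919·0.0000 + 0.5081·0.0000] = 0.0000
Node d (S = 41.45): V_d = e^(−0.035)·[0.4919·0.0000 + 0.5081·8.7616] = 4.2987
Node 0 (S = 55): V_0 = e^(−0.035)·[0.4919·0.0000 + 0.5081·4.2987] = 2.1091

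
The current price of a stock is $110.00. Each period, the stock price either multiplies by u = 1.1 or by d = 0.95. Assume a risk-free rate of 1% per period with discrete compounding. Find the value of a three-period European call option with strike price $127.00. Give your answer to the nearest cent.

$1.21

Risk-neutral probability p = (1 + 0.01 − 0.95)/(1.1 − 0.95) = 0.0600/0.1500 = 0.4000
Terminal stock prices: S_uuu = 146.4, S_uud = 126.4, S_udd = 109.2, S_ddd = 94.31
Terminal payoffs (S − K): max(19.41, 0) = 19.41, max(-0.555, 0) = 0, max(-17.8, 0) = 0, max(-32.69, 0) = 0
Node uu (S = 133.1): V_uu = 1/1.01·[0.4000·19.4100 + 0.6000·0.0000] = 7.6871
Node ud (S = 115): V_ud = 1/1.01·[0.4000·0.0000 + 0.6000·0.0000] = 0.0000
Node dd (S = 99.27): V_dd = 1/1.01·[0.4000·0.0000 + 0.6000·0.0000] = 0.0000
Node u (S = 121): V_u = 1/1.01·[0.4000·7.6871 + 0.6000·0.0000] = 3.0444
Node d (S = 104.5): V_d = 1/1.01·[0.4000·0.0000 + 0.6000·0.0000] = 0.0000
Node 0 (S = 110): V_0 = 1/1.01·[0.4000·3.0444 + 0.6000·0.0000] = 1.2057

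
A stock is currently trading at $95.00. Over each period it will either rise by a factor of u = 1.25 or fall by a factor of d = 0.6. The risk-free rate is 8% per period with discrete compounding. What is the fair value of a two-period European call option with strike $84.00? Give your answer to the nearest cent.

Risk-neutral probability p = (1 + 0.08 − 0.6)/(1.25 − 0.6) = 0.4800/0.6500 = 0.7385
Terminal stock prices: S_uu = 148.4, S_ud = 71.25, S_dd = 34.2
Terminal payoffs (S − K): max(64.44, 0) = 64.44, max(-12.75, 0) = 0, max(-49.8, 0) = 0
Node u (S = 118.8): V_u = 1/1.08·[0.7385·64.4375 + 0.2615·0.0000] = 44.0598
Node d (S = 57): V_d = 1/1.08·[0.7385·0.0000 + 0.2615·0.0000] = 0.0000
Node 0 (S = 95): V_0 = 1/1.08·[0.7385·44.0598 + 0.2615·0.0000] = 30.1264

$30.13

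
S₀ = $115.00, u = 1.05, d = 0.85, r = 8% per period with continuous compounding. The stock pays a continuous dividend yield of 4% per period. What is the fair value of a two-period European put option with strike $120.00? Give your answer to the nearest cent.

$1.36

Per-period risk-free factor R = e^0.08 = 1.0833; dividend-adjusted growth = e^(0.08−0.04) = 1.0408.
Risk-neutral probability p = (1.0408 − 0.85)/(1.05 − 0.85) = 0.1908/0.2000 = 0.9541
Terminal stock prices: S_uu = 126.8, S_ud = 102.6, S_dd = 83.09
Terminal payoffs (K − S): max(-6.788, 0) = 0, max(17.36, 0) = 17.36, max(36.91, 0) = 36.91
Node u (S = 120.8): V_u = e^(−0.08)·[0.9541·0.0000 + 0.0459·17.3625] = 0.7364
Node d (S = 97.75): V_d = e^(−0.08)·[0.9541·17.3625 + 0.0459·36.9125] = 16.8568
Node 0 (S = 115): V_0 = e^(−0.08)·[0.9541·0.7364 + 0.0459·16.8568] = 1.3635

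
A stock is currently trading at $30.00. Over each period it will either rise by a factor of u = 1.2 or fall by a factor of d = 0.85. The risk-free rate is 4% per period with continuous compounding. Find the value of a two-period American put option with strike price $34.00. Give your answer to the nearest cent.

$4.49

Risk-neutral probability p = (e^0.04 − 0.85)/(1.2 − 0.85) = 0.1908/0.3500 = 0.5452
Terminal stock prices: S_uu = 43.2, S_ud = 30.6, S_dd = 21.67
Terminal payoffs (K − S): max(-9.2, 0) = 0, max(3.4, 0) = 3.4, max(12.33, 0) = 12.33
Node u (S = 36): continuation = e^(−0.04)·[0.5452·0.0000 + 0.4548·3.4000] = 1.4858; exercise value = 0.0000 ≤ continuation, so V_u = 1.4858
Node d (S = 25.5): continuation = e^(−0.04)·[0.5452·3.4000 + 0.4548·12.3250] = 7.1668; exercise value = 8.5000 > continuation, so V_d = 8.5000 (exercise)
Node 0 (S = 30): continuation = e^(−0.04)·[0.5452·1.4858 + 0.4548·8.5000] = 4.4927; exercise value = 4.0000 ≤ continuation, so V_0 = 4.4927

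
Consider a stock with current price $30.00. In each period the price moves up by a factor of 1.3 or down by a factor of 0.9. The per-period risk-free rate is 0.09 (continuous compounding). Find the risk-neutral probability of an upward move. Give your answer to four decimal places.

Risk-neutral probability p = (e^0.09 − 0.9)/(1.3 − 0.9) = 0.1942/0.4000 = 0.4854

p = 0.4854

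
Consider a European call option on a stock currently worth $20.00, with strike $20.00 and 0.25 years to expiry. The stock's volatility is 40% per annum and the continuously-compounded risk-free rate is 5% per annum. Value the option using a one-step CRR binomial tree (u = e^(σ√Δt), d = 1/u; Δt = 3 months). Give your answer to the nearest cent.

$2.11

CRR parameters: u = e^(σ√Δt) = e^(0.4·√0.25) = 1.2214, d = 1/u = 0.8187
Per-period rate: rΔt = 0.05·0.25 = 0.0125, so R = e^0.0125 = 1.0126
Risk-neutral probability p = (e^0.0125 − 0.8187)/(1.2214 − 0.8187) = 0.1938/0.4027 = 0.4814
Terminal stock prices: S_u = 24.43, S_d = 16.37
Terminal payoffs (S − K): max(4.428, 0) = 4.428, max(-3.625, 0) = 0
Node 0 (S = 20): V_0 = e^(−0.0125)·[0.4814·4.4281 + 0.5186·0.0000] = 2.1052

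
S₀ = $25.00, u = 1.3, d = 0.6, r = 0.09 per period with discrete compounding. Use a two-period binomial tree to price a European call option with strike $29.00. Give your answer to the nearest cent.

$5.46

Risk-neutral probability p = (1 + 0.09 − 0.6)/(1.3 − 0.6) = 0.4900/0.7000 = 0.7000
Terminal stock prices: S_uu = 42.25, S_ud = 19.5, S_dd = 9
Terminal payoffs (S − K): max(13.25, 0) = 13.25, max(-9.5, 0) = 0, max(-20, 0) = 0
Node u (S = 32.5): V_u = 1/1.09·[0.7000·13.2500 + 0.3000·0.0000] = 8.5092
Node d (S = 15): V_d = 1/1.09·[0.7000·0.0000 + 0.3000·0.0000] = 0.0000
Node 0 (S = 25): V_0 = 1/1.09·[0.7000·8.5092 + 0.3000·0.0000] = 5.4646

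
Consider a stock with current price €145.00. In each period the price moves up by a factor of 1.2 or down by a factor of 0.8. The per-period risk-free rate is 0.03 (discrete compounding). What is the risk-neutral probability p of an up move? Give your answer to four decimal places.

Risk-neutral probability p = (1 + 0.03 − 0.8)/(1.2 − 0.8) = 0.2300/0.4000 = 0.5750

p = 0.5750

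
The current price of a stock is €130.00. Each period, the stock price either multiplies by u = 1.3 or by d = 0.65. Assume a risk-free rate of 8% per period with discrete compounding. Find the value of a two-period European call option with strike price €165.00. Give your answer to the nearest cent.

Risk-neutral probability p = (1 + 0.08 − 0.65)/(1.3 − 0.65) = 0.4300/0.6500 = 0.6615
Terminal stock prices: S_uu = 219.7, S_ud = 109.9, S_dd = 54.93
Terminal payoffs (S − K): max(54.7, 0) = 54.7, max(-55.15, 0) = 0, max(-110.1, 0) = 0
Node u (S = 169): V_u = 1/1.08·[0.6615·54.7000 + 0.3385·0.0000] = 33.5057
Node d (S = 84.5): V_d = 1/1.08·[0.6615·0.0000 + 0.3385·0.0000] = 0.0000
Node 0 (S = 130): V_0 = 1/1.08·[0.6615·33.5057 + 0.3385·0.0000] = 20.5234

€20.52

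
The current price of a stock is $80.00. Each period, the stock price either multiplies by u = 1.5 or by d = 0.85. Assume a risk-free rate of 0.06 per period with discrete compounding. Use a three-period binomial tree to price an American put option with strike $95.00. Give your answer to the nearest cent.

Risk-neutral probability p = (1 + 0.06 − 0.85)/(1.5 − 0.85) = 0.2100/0.6500 = 0.3231
Terminal stock prices: S_uuu = 270, S_uud = 153, S_udd = 86.7, S_ddd = 49.13
Terminal payoffs (K − S): max(-175, 0) = 0, max(-58, 0) = 0, max(8.3, 0) = 8.3, max(45.87, 0) = 45.87
Node uu (S = 180): continuation = 1/1.06·[0.3231·0.0000 + 0.6769·0.0000] = 0.0000; exercise value = 0.0000 ≤ continuation, so V_uu = 0.0000
Node ud (S = 102): continuation = 1/1.06·[0.3231·0.0000 + 0.6769·8.3000] = 5.3004; exercise value = 0.0000 ≤ continuation, so V_ud = 5.3004
Node dd (S = 57.8): continuation = 1/1.06·[0.3231·8.3000 + 0.6769·45.8700] = 31.8226; exercise value = 37.2000 > continuation, so V_dd = 37.2000 (exercise)
Node u (S = 120): continuation = 1/1.06·[0.3231·0.0000 + 0.6769·5.3004] = 3.3849; exercise value = 0.0000 ≤ continuation, so V_u = 3.3849
Node d (S = 68): continuation = 1/1.06·[0.3231·5.3004 + 0.6769·37.2000] = 25.3717; exercise value = 27.0000 > continuation, so V_d = 27.0000 (exercise)
Node 0 (S = 80): continuation = 1/1.06·[0.3231·3.3849 + 0.6769·27.0000] = 18.2741; exercise value = 15.0000 ≤ continuation, so V_0 = 18.2741

$18.27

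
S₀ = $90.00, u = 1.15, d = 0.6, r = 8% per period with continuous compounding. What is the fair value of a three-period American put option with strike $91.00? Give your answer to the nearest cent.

$8.21

Risk-neutral probability p = (e^0.08 − 0.6)/(1.15 − 0.6) = 0.4833/0.5500 = 0.8787
Terminal stock prices: S_uuu = 136.9, S_uud = 71.41, S_udd = 37.26, S_ddd = 19.44
Terminal payoffs (K − S): max(-45.88, 0) = 0, max(19.59, 0) = 19.59, max(53.74, 0) = 53.74, max(71.56, 0) = 71.56
Node uu (S = 119): continuation = e^(−0.08)·[0.8787·0.0000 + 0.1213·19.5850] = 2.1929; exercise value = 0.0000 ≤ continuation, so V_uu = 2.1929
Node ud (S = 62.1): continuation = e^(−0.08)·[0.8787·19.5850 + 0.1213·53.7400] = 21.9036; exercise value = 28.9000 > continuation, so V_ud = 28.9000 (exercise)
Node dd (S = 32.4): continuation = e^(−0.08)·[0.8787·53.7400 + 0.1213·71.5600] = 51.6036; exercise value = 58.6000 > continuation, so V_dd = 58.6000 (exercise)
Node u (S = 103.5): continuation = e^(−0.08)·[0.8787·2.1929 + 0.1213·28.9000] = 5.0147; exercise value = 0.0000 ≤ continuation, so V_u = 5.0147
Node d (S = 54): continuation = e^(−0.08)·[0.8787·28.9000 + 0.1213·58.6000] = 30.0036; exercise value = 37.0000 > continuation, so V_d = 37.0000 (exercise)
Node 0 (S = 90): continuation = e^(−0.08)·[0.8787·5.0147 + 0.1213·37.0000] = 8.2106; exercise value = 1.0000 ≤ continuation, so V_0 = 8.2106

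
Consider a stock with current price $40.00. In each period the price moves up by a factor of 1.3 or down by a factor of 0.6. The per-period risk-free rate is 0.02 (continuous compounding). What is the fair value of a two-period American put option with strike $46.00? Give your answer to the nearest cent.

$12.03

Risk-neutral probability p = (e^0.02 − 0.6)/(1.3 − 0.6) = 0.4202/0.7000 = 0.6003
Terminal stock prices: S_uu = 67.6, S_ud = 31.2, S_dd = 14.4
Terminal payoffs (K − S): max(-21.6, 0) = 0, max(14.8, 0) = 14.8, max(31.6, 0) = 31.6
Node u (S = 52): continuation = e^(−0.02)·[0.6003·0.0000 + 0.3997·14.8000] = 5.7986; exercise value = 0.0000 ≤ continuation, so V_u = 5.7986
Node d (S = 24): continuation = e^(−0.02)·[0.6003·14.8000 + 0.3997·31.6000] = 21.0891; exercise value = 22.0000 > continuation, so V_d = 22.0000 (exercise)
Node 0 (S = 40): continuation = e^(−0.02)·[0.6003·5.7986 + 0.3997·22.0000] = 12.0315; exercise value = 6.0000 ≤ continuation, so V_0 = 12.0315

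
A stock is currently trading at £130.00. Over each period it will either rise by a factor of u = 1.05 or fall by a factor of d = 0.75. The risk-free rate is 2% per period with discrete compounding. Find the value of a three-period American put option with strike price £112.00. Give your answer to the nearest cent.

Risk-neutral probability p = (1 + 0.02 − 0.75)/(1.05 − 0.75) = 0.2700/0.3000 = 0.9000
Terminal stock prices: S_uuu = 150.5, S_uud = 107.5, S_udd = 76.78, S_ddd = 54.84
Terminal payoffs (K − S): max(-38.49, 0) = 0, max(4.506, 0) = 4.506, max(35.22, 0) = 35.22, max(57.16, 0) = 57.16
Node uu (S = 143.3): continuation = 1/1.02·[0.9000·0.0000 + 0.1000·4.5062] = 0.4418; exercise value = 0.0000 ≤ continuation, so V_uu = 0.4418
Node ud (S = 102.4): continuation = 1/1.02·[0.9000·4.5062 + 0.1000·35.2188] = 7.4289; exercise value = 9.6250 > continuation, so V_ud = 9.6250 (exercise)
Node dd (S = 73.12): continuation = 1/1.02·[0.9000·35.2188 + 0.1000·57.1562] = 36.6789; exercise value = 38.8750 > continuation, so V_dd = 38.8750 (exercise)
Node u (S = 136.5): continuation = 1/1.02·[0.9000·0.4418 + 0.1000·9.6250] = 1.3334; exercise value = 0.0000 ≤ continuation, so V_u = 1.3334
Node d (S = 97.5): continuation = 1/1.02·[0.9000·9.6250 + 0.1000·38.8750] = 12.3039; exercise value = 14.5000 > continuation, so V_d = 14.5000 (exercise)
Node 0 (S = 130): continuation = 1/1.02·[0.9000·1.3334 + 0.1000·14.5000] = 2.5981; exercise value = 0.0000 ≤ continuation, so V_0 = 2.5981

£2.60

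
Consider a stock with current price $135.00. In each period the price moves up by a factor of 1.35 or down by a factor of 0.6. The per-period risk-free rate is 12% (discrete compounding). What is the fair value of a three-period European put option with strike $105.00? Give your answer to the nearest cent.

$7.04

Risk-neutral probability p = (1 + 0.12 − 0.6)/(1.35 − 0.6) = 0.5200/0.7500 = 0.6933
Terminal stock prices: S_uuu = 332.2, S_uud = 147.6, S_udd = 65.61, S_ddd = 29.16
Terminal payoffs (K − S): max(-227.2, 0) = 0, max(-42.62, 0) = 0, max(39.39, 0) = 39.39, max(75.84, 0) = 75.84
Node uu (S = 246): V_uu = 1/1.12·[0.6933·0.0000 + 0.3067·0.0000] = 0.0000
Node ud (S = 109.3): V_ud = 1/1.12·[0.6933·0.0000 + 0.3067·39.3900] = 10.7854
Node dd (S = 48.6): V_dd = 1/1.12·[0.6933·39.3900 + 0.3067·75.8400] = 45.1500
Node u (S = 182.2): V_u = 1/1.12·[0.6933·0.0000 + 0.3067·10.7854] = 2.9531
Node d (S = 81): V_d = 1/1.12·[0.6933·10.7854 + 0.3067·45.1500] = 19.0391
Node 0 (S = 135): V_0 = 1/1.12·[0.6933·2.9531 + 0.3067·19.0391] = 7.0412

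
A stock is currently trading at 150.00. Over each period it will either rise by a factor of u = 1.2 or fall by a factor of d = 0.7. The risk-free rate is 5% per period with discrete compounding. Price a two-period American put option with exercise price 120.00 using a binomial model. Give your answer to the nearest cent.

Risk-neutral probability p = (1 + 0.05 − 0.7)/(1.2 − 0.7) = 0.3500/0.5000 = 0.7000
Terminal stock prices: S_uu = 216, S_ud = 126, S_dd = 73.5
Terminal payoffs (K − S): max(-96, 0) = 0, max(-6, 0) = 0, max(46.5, 0) = 46.5
Node u (S = 180): continuation = 1/1.05·[0.7000·0.0000 + 0.3000·0.0000] = 0.0000; exercise value = 0.0000 ≤ continuation, so V_u = 0.0000
Node d (S = 105): continuation = 1/1.05·[0.7000·0.0000 + 0.3000·46.5000] = 13.2857; exercise value = 15.0000 > continuation, so V_d = 15.0000 (exercise)
Node 0 (S = 150): continuation = 1/1.05·[0.7000·0.0000 + 0.3000·15.0000] = 4.2857; exercise value = 0.0000 ≤ continuation, so V_0 = 4.2857

4.29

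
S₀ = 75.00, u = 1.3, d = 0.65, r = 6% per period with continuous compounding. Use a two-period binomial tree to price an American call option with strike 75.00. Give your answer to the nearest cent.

18.43

Risk-neutral probability p = (e^0.06 − 0.65)/(1.3 − 0.65) = 0.4118/0.6500 = 0.6336
Terminal stock prices: S_uu = 126.8, S_ud = 63.38, S_dd = 31.69
Terminal payoffs (S − K): max(51.75, 0) = 51.75, max(-11.62, 0) = 0, max(-43.31, 0) = 0
Node u (S = 97.5): continuation = e^(−0.06)·[0.6336·51.7500 + 0.3664·0.0000] = 30.8791; exercise value = 22.5000 ≤ continuation, so V_u = 30.8791
Node d (S = 48.75): continuation = e^(−0.06)·[0.6336·0.0000 + 0.3664·0.0000] = 0.0000; exercise value = 0.0000 ≤ continuation, so V_d = 0.0000
Node 0 (S = 75): continuation = e^(−0.06)·[0.6336·30.8791 + 0.3664·0.0000] = 18.4254; exercise value = 0.0000 ≤ continuation, so V_0 = 18.4254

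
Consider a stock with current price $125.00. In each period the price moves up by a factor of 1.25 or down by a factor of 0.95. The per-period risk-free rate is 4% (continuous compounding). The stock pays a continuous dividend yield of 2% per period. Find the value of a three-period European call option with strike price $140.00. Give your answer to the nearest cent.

$6.64

Per-period risk-free factor R = e^0.04 = 1.0408; dividend-adjusted growth = e^(0.04−0.02) = 1.0202.
Risk-neutral probability p = (1.0202 − 0.95)/(1.25 − 0.95) = 0.0702/0.3000 = 0.2340
Terminal stock prices: S_uuu = 244.1, S_uud = 185.5, S_udd = 141, S_ddd = 107.2
Terminal payoffs (S − K): max(104.1, 0) = 104.1, max(45.55, 0) = 45.55, max(1.016, 0) = 1.016, max(-32.83, 0) = 0
Node uu (S = 195.3): V_uu = e^(−0.04)·[0.2340·104.1406 + 0.7660·45.5469] = 56.9345
Node ud (S = 148.4): V_ud = e^(−0.04)·[0.2340·45.5469 + 0.7660·1.0156] = 10.9877
Node dd (S = 112.8): V_dd = e^(−0.04)·[0.2340·1.0156 + 0.7660·0.0000] = 0.2283
Node u (S = 156.2): V_u = e^(−0.04)·[0.2340·56.9345 + 0.7660·10.9877] = 20.8871
Node d (S = 118.8): V_d = e^(−0.04)·[0.2340·10.9877 + 0.7660·0.2283] = 2.6384
Node 0 (S = 125): V_0 = e^(−0.04)·[0.2340·20.8871 + 0.7660·2.6384] = 6.6378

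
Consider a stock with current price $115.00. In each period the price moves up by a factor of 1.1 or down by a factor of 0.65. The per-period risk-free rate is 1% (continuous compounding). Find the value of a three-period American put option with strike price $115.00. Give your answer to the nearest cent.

Risk-neutral probability p = (e^0.01 − 0.65)/(1.1 − 0.65) = 0.3601/0.4500 = 0.8001
Terminal stock prices: S_uuu = 153.1, S_uud = 90.45, S_udd = 53.45, S_ddd = 31.58
Terminal payoffs (K − S): max(-38.07, 0) = 0, max(24.55, 0) = 24.55, max(61.55, 0) = 61.55, max(83.42, 0) = 83.42
Node uu (S = 139.2): continuation = e^(−0.01)·[0.8001·0.0000 + 0.1999·24.5525] = 4.8589; exercise value = 0.0000 ≤ continuation, so V_uu = 4.8589
Node ud (S = 82.23): continuation = e^(−0.01)·[0.8001·24.5525 + 0.1999·61.5537] = 31.6307; exercise value = 32.7750 > continuation, so V_ud = 32.7750 (exercise)
Node dd (S = 48.59): continuation = e^(−0.01)·[0.8001·61.5537 + 0.1999·83.4181] = 65.2682; exercise value = 66.4125 > continuation, so V_dd = 66.4125 (exercise)
Node u (S = 126.5): continuation = e^(−0.01)·[0.8001·4.8589 + 0.1999·32.7750] = 10.3352; exercise value = 0.0000 ≤ continuation, so V_u = 10.3352
Node d (S = 74.75): continuation = e^(−0.01)·[0.8001·32.7750 + 0.1999·66.4125] = 39.1057; exercise value = 40.2500 > continuation, so V_d = 40.2500 (exercise)
Node 0 (S = 115): continuation = e^(−0.01)·[0.8001·10.3352 + 0.1999·40.2500] = 16.1525; exercise value = 0.0000 ≤ continuation, so V_0 = 16.1525

$16.15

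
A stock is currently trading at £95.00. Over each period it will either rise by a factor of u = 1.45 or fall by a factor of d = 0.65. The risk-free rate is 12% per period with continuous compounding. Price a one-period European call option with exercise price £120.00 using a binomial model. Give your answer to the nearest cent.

£9.40

Risk-neutral probability p = (e^0.12 − 0.65)/(1.45 − 0.65) = 0.4775/0.8000 = 0.5969
Terminal stock prices: S_u = 137.8, S_d = 61.75
Terminal payoffs (S − K): max(17.75, 0) = 17.75, max(-58.25, 0) = 0
Node 0 (S = 95): V_0 = e^(−0.12)·[0.5969·17.7500 + 0.4031·0.0000] = 9.3964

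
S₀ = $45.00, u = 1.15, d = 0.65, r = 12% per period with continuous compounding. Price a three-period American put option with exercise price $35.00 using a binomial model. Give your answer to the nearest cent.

Risk-neutral probability p = (e^0.12 − 0.65)/(1.15 − 0.65) = 0.4775/0.5000 = 0.9550
Terminal stock prices: S_uuu = 68.44, S_uud = 38.68, S_udd = 21.86, S_ddd = 12.36
Terminal payoffs (K − S): max(-33.44, 0) = 0, max(-3.683, 0) = 0, max(13.14, 0) = 13.14, max(22.64, 0) = 22.64
Node uu (S = 59.51): continuation = e^(−0.12)·[0.9550·0.0000 + 0.0450·0.0000] = 0.0000; exercise value = 0.0000 ≤ continuation, so V_uu = 0.0000
Node ud (S = 33.64): continuation = e^(−0.12)·[0.9550·0.0000 + 0.0450·13.1356] = 0.5243; exercise value = 1.3625 > continuation, so V_ud = 1.3625 (exercise)
Node dd (S = 19.01): continuation = e^(−0.12)·[0.9550·13.1356 + 0.0450·22.6419] = 12.0297; exercise value = 15.9875 > continuation, so V_dd = 15.9875 (exercise)
Node u (S = 51.75): continuation = e^(−0.12)·[0.9550·0.0000 + 0.0450·1.3625] = 0.0544; exercise value = 0.0000 ≤ continuation, so V_u = 0.0544
Node d (S = 29.25): continuation = e^(−0.12)·[0.9550·1.3625 + 0.0450·15.9875] = 1.7922; exercise value = 5.7500 > continuation, so V_d = 5.7500 (exercise)
Node 0 (S = 45): continuation = e^(−0.12)·[0.9550·0.0544 + 0.0450·5.7500] = 0.2756; exercise value = 0.0000 ≤ continuation, so V_0 = 0.2756

$0.28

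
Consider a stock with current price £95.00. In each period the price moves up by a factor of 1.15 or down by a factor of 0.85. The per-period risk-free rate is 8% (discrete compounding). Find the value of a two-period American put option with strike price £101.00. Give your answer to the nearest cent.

£6.00

Risk-neutral probability p = (1 + 0.08 − 0.85)/(1.15 − 0.85) = 0.2300/0.3000 = 0.7667
Terminal stock prices: S_uu = 125.6, S_ud = 92.86, S_dd = 68.64
Terminal payoffs (K − S): max(-24.64, 0) = 0, max(8.138, 0) = 8.138, max(32.36, 0) = 32.36
Node u (S = 109.2): continuation = 1/1.08·[0.7667·0.0000 + 0.2333·8.1375] = 1.7581; exercise value = 0.0000 ≤ continuation, so V_u = 1.7581
Node d (S = 80.75): continuation = 1/1.08·[0.7667·8.1375 + 0.2333·32.3625] = 12.7685; exercise value = 20.2500 > continuation, so V_d = 20.2500 (exercise)
Node 0 (S = 95): continuation = 1/1.08·[0.7667·1.7581 + 0.2333·20.2500] = 5.6230; exercise value = 6.0000 > continuation, so V_0 = 6.0000 (exercise)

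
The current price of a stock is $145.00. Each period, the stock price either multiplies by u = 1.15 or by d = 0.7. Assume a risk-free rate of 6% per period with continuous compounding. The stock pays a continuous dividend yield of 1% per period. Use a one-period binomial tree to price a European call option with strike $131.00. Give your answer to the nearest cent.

$26.28

Per-period risk-free factor R = e^0.06 = 1.0618; dividend-adjusted growth = e^(0.06−0.01) = 1.0513.
Risk-neutral probability p = (1.0513 − 0.7)/(1.15 − 0.7) = 0.3513/0.4500 = 0.7806
Terminal stock prices: S_u = 166.8, S_d = 101.5
Terminal payoffs (S − K): max(35.75, 0) = 35.75, max(-29.5, 0) = 0
Node 0 (S = 145): V_0 = e^(−0.06)·[0.7806·35.7500 + 0.2194·0.0000] = 26.2814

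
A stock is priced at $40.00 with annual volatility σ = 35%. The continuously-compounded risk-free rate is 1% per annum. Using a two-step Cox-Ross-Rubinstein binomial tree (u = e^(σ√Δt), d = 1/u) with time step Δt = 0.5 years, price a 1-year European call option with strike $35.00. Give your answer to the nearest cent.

CRR parameters: u = e^(σ√Δt) = e^(0.35·√0.5) = 1.2808, d = 1/u = 0.7808
Per-period rate: rΔt = 0.01·0.5 = 0.005, so R = e^0.005 = 1.0050
Risk-neutral probability p = (e^0.005 − 0.7808)/(1.2808 − 0.7808) = 0.2243/0.5000 = 0.4485
Terminal stock prices: S_uu = 65.62, S_ud = 40, S_dd = 24.38
Terminal payoffs (S − K): max(30.62, 0) = 30.62, max(5, 0) = 5, max(-10.62, 0) = 0
Node u (S = 51.23): V_u = e^(−0.005)·[0.4485·30.6183 + 0.5515·5.0000] = 16.4067
Node d (S = 31.23): V_d = e^(−0.005)·[0.4485·5.0000 + 0.5515·0.0000] = 2.2311
Node 0 (S = 40): V_0 = e^(−0.005)·[0.4485·16.4067 + 0.5515·2.2311] = 8.5456

$8.55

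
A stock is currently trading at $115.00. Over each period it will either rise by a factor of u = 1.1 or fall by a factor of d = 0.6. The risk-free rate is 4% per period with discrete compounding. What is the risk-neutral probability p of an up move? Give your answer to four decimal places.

Risk-neutral probability p = (1 + 0.04 − 0.6)/(1.1 − 0.6) = 0.4400/0.5000 = 0.8800

p = 0.8800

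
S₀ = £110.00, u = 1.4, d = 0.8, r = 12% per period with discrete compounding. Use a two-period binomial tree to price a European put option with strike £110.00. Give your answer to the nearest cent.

Risk-neutral probability p = (1 + 0.12 − 0.8)/(1.4 − 0.8) = 0.3200/0.6000 = 0.5333
Terminal stock prices: S_uu = 215.6, S_ud = 123.2, S_dd = 70.4
Terminal payoffs (K − S): max(-105.6, 0) = 0, max(-13.2, 0) = 0, max(39.6, 0) = 39.6
Node u (S = 154): V_u = 1/1.12·[0.5333·0.0000 + 0.4667·0.0000] = 0.0000
Node d (S = 88): V_d = 1/1.12·[0.5333·0.0000 + 0.4667·39.6000] = 16.5000
Node 0 (S = 110): V_0 = 1/1.12·[0.5333·0.0000 + 0.4667·16.5000] = 6.8750

£6.87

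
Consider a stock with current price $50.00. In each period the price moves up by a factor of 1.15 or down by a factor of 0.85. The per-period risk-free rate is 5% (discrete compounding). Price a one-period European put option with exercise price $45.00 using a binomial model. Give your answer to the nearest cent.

$0.79

Risk-neutral probability p = (1 + 0.05 − 0.85)/(1.15 − 0.85) = 0.2000/0.3000 = 0.6667
Terminal stock prices: S_u = 57.5, S_d = 42.5
Terminal payoffs (K − S): max(-12.5, 0) = 0, max(2.5, 0) = 2.5
Node 0 (S = 50): V_0 = 1/1.05·[0.6667·0.0000 + 0.3333·2.5000] = 0.7937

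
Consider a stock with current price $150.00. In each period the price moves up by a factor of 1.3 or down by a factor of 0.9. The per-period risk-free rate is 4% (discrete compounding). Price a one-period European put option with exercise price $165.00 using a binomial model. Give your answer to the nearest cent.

$18.75

Risk-neutral probability p = (1 + 0.04 − 0.9)/(1.3 − 0.9) = 0.1400/0.4000 = 0.3500
Terminal stock prices: S_u = 195, S_d = 135
Terminal payoffs (K − S): max(-30, 0) = 0, max(30, 0) = 30
Node 0 (S = 150): V_0 = 1/1.04·[0.3500·0.0000 + 0.6500·30.0000] = 18.7500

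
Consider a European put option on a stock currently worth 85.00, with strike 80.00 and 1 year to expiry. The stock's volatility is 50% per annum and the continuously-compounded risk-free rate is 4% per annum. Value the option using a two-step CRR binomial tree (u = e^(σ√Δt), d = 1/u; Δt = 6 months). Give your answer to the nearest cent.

CRR parameters: u = e^(σ√Δt) = e^(0.5·√0.5) = 1.4241, d = 1/u = 0.7022
Per-period rate: rΔt = 0.04·0.5 = 0.02, so R = e^0.02 = 1.0202
Risk-neutral probability p = (e^0.02 − 0.7022)/(1.4241 − 0.7022) = 0.3180/0.7219 = 0.4405
Terminal stock prices: S_uu = 172.4, S_ud = 85, S_dd = 41.91
Terminal payoffs (K − S): max(-92.39, 0) = 0, max(-5, 0) = 0, max(38.09, 0) = 38.09
Node u (S = 121.1): V_u = e^(−0.02)·[0.4405·0.0000 + 0.5595·0.0000] = 0.0000
Node d (S = 59.69): V_d = e^(−0.02)·[0.4405·0.0000 + 0.5595·38.0892] = 20.8888
Node 0 (S = 85): V_0 = e^(−0.02)·[0.4405·0.0000 + 0.5595·20.8888] = 11.4558

11.46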